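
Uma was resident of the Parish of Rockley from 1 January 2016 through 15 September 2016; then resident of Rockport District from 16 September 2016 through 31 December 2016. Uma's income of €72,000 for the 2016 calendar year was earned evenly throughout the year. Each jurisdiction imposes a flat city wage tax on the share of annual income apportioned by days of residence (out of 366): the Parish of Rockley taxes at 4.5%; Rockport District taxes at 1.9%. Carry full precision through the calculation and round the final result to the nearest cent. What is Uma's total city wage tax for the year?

€2,692.72

The Parish of Rockley, 1 January – 15 September 2016: 259 days → €72,000 × 4.5% × 259/366 = €2,292.7869
Rockport District, 16 September – 31 December 2016: 107 days → €72,000 × 1.9% × 107/366 = €399.9344
Total = €2,692.7213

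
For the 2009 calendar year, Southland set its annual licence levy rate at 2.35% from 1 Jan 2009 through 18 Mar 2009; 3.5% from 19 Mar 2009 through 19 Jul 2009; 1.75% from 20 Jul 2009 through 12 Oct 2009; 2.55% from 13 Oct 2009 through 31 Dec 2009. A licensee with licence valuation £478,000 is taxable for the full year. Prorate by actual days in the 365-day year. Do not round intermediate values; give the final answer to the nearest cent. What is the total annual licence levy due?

£12,627.06

1 Jan – 18 Mar 2009: 77 days at 2.35% → £478,000 × 2.35% × 77/365 = £2,369.7014
19 Mar – 19 Jul 2009: 123 days at 3.5% → £478,000 × 3.5% × 123/365 = £5,637.7808
20 Jul – 12 Oct 2009: 85 days at 1.75% → £478,000 × 1.75% × 85/365 = £1,948.0137
13 Oct – 31 Dec 2009: 80 days at 2.55% → £478,000 × 2.55% × 80/365 = £2,671.5616
Total = £12,627.0575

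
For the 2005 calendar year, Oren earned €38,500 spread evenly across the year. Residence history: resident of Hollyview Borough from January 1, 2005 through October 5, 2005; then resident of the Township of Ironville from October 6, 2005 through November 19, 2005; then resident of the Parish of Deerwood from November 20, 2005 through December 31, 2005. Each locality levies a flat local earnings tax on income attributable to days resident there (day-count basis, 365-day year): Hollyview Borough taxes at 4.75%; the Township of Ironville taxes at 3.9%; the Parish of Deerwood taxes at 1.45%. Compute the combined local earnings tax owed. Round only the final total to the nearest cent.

Hollyview Borough, January 1 – October 5, 2005: 278 days → €38,500 × 4.75% × 278/365 = €1,392.8562
The Township of Ironville, October 6 – November 19, 2005: 45 days → €38,500 × 3.9% × 45/365 = €185.1164
The Parish of Deerwood, November 20 – December 31, 2005: 42 days → €38,500 × 1.45% × 42/365 = €64.2370
Total = €1,642.2096

€1,642.21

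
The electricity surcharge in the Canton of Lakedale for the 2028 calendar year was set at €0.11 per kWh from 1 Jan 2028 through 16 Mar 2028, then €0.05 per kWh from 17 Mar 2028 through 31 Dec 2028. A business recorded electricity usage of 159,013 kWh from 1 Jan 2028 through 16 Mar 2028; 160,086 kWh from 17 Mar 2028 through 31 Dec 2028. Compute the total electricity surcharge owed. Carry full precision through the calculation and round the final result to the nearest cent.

1 Jan – 16 Mar 2028: 159,013 kWh at €0.11/kWh → €17491.43
17 Mar – 31 Dec 2028: 160,086 kWh at €0.05/kWh → €8004.30

€25495.73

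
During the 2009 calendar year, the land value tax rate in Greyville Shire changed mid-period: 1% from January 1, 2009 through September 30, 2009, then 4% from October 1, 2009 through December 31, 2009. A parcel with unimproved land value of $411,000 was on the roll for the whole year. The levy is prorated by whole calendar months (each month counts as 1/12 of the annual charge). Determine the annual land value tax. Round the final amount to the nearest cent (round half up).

$7,192.50

January 1 – September 30, 2009: 9 months at 1% → $411,000 × 1% × 9/12 = $3,082.5000
October 1 – December 31, 2009: 3 months at 4% → $411,000 × 4% × 3/12 = $4,110.0000
Total = $7,192.5000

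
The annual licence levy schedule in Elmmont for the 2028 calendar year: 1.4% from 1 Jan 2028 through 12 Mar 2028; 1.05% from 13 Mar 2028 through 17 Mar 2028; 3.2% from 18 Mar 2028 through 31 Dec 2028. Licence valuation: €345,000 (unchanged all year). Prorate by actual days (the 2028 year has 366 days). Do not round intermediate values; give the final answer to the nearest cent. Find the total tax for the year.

1 Jan – 12 Mar 2028: 72 days at 1.4% → €345,000 × 1.4% × 72/366 = €950.1639
13 Mar – 17 Mar 2028: 5 days at 1.05% → €345,000 × 1.05% × 5/366 = €49.4877
18 Mar – 31 Dec 2028: 289 days at 3.2% → €345,000 × 3.2% × 289/366 = €8,717.3770
Total = €9,717.0287

€9,717.03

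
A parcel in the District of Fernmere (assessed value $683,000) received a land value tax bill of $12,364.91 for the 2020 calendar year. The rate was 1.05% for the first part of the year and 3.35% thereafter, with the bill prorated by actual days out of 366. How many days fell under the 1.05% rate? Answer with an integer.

Let d = days at the first rate; then 366 − d days at the second rate.
$683,000 × [1.05%·d + 3.35%·(366−d)] / 366 = $12,364.91
Solving gives d = 245, so the new rate took effect on 2 September 2020.

245 days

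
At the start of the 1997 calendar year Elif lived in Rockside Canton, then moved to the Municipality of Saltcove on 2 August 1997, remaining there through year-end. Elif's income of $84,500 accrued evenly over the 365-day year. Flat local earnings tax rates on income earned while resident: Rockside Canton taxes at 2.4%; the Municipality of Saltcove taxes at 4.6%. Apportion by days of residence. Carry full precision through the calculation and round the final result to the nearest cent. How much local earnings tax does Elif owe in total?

$2,802.16

Rockside Canton, 1 January – 1 August 1997: 213 days → $84,500 × 2.4% × 213/365 = $1,183.4630
The Municipality of Saltcove, 2 August – 31 December 1997: 152 days → $84,500 × 4.6% × 152/365 = $1,618.6959
Total = $2,802.1589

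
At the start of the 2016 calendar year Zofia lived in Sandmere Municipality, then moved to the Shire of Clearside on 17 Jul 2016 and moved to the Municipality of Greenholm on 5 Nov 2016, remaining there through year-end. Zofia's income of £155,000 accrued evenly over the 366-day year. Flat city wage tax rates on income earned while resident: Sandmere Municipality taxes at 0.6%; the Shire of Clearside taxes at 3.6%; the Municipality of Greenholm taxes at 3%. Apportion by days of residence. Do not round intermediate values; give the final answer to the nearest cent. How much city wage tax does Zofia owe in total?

£2,919.59

Sandmere Municipality, 1 Jan – 16 Jul 2016: 198 days → £155,000 × 0.6% × 198/366 = £503.1148
The Shire of Clearside, 17 Jul – 4 Nov 2016: 111 days → £155,000 × 3.6% × 111/366 = £1,692.2951
The Municipality of Greenholm, 5 Nov – 31 Dec 2016: 57 days → £155,000 × 3% × 57/366 = £724.1803
Total = £2,919.5902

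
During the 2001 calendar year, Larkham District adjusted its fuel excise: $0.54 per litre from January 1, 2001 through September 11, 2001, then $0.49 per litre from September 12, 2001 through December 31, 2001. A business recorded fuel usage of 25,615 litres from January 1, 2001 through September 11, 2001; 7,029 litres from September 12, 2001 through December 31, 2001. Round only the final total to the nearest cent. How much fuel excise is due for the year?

$17,276.31

January 1 – September 11, 2001: 25,615 litres at $0.54/litre → $13,832.10
September 12 – December 31, 2001: 7,029 litres at $0.49/litre → $3,444.21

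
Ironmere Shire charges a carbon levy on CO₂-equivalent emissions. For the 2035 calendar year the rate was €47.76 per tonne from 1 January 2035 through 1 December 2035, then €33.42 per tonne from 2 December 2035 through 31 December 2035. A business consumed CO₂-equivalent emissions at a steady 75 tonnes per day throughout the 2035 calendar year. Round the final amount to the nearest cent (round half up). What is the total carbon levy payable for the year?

€1275165.00

1 January – 1 December 2035: 335 days × 75 tonnes/day = 25,125 tonnes at €47.76/tonne → €1199970.00
2 December – 31 December 2035: 30 days × 75 tonnes/day = 2,250 tonnes at €33.42/tonne → €75195.00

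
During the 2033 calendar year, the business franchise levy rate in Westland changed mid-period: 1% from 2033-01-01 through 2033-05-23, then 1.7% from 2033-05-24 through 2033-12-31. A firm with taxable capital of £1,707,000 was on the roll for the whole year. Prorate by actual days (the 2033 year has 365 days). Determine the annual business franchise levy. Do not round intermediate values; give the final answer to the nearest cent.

2033-01-01 to 2033-05-23: 143 days at 1% → £1,707,000 × 1% × 143/365 = £6,687.6986
2033-05-24 to 2033-12-31: 222 days at 1.7% → £1,707,000 × 1.7% × 222/365 = £17,649.9123
Total = £24,337.6110

£24,337.61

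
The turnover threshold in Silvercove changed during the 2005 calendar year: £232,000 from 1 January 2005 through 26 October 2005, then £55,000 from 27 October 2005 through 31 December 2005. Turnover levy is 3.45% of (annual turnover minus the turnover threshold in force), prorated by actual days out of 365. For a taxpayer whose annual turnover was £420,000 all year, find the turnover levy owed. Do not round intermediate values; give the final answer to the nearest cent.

£7,590.19

1 January – 26 October 2005: 299 days, exemption £232,000 → (£420,000 − £232,000) × 3.45% × 299/365 = £5,313.1890
27 October – 31 December 2005: 66 days, exemption £55,000 → (£420,000 − £55,000) × 3.45% × 66/365 = £2,277.0000
Total = £7,590.1890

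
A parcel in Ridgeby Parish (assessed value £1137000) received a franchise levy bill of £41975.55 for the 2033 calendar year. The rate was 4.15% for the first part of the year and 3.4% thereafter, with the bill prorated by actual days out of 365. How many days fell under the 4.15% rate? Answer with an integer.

142 days

Let d = days at the first rate; then 365 − d days at the second rate.
£1137000 × [4.15%·d + 3.4%·(365−d)] / 365 = £41975.55
Solving gives d = 142, so the new rate took effect on 23 May 2033.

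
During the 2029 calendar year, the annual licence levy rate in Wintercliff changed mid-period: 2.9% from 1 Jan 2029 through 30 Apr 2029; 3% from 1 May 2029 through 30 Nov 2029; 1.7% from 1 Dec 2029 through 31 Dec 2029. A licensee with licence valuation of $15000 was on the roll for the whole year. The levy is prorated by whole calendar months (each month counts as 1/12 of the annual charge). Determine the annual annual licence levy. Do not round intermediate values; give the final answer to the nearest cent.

$428.75

1 Jan – 30 Apr 2029: 4 months at 2.9% → $15000 × 2.9% × 4/12 = $145.0000
1 May – 30 Nov 2029: 7 months at 3% → $15000 × 3% × 7/12 = $262.5000
1 Dec – 31 Dec 2029: 1 month at 1.7% → $15000 × 1.7% × 1/12 = $21.2500
Total = $428.7500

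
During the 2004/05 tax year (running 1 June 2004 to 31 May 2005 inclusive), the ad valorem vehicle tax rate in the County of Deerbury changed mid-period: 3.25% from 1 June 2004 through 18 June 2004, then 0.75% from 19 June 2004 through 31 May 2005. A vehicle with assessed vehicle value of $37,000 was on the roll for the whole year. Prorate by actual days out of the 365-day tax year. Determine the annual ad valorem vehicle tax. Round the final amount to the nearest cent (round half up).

$323.12

1 June – 18 June 2004: 18 days at 3.25% → $37,000 × 3.25% × 18/365 = $59.3014
19 June 2004 – 31 May 2005: 347 days at 0.75% → $37,000 × 0.75% × 347/365 = $263.8151
Total = $323.1164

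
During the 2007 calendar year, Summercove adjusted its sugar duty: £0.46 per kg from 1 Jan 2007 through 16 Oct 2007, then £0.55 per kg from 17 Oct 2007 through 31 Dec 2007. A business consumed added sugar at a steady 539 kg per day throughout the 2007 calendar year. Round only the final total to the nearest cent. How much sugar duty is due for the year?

£94,184.86

1 Jan – 16 Oct 2007: 289 days × 539 kg/day = 155,771 kg at £0.46/kg → £71,654.66
17 Oct – 31 Dec 2007: 76 days × 539 kg/day = 40,964 kg at £0.55/kg → £22,530.20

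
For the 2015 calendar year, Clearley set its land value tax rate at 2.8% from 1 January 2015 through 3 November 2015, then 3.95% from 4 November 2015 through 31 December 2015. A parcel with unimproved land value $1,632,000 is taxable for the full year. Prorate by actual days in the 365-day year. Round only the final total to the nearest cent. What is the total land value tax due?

$48,678.31

1 January – 3 November 2015: 307 days at 2.8% → $1,632,000 × 2.8% × 307/365 = $38,434.7178
4 November – 31 December 2015: 58 days at 3.95% → $1,632,000 × 3.95% × 58/365 = $10,243.5945
Total = $48,678.3123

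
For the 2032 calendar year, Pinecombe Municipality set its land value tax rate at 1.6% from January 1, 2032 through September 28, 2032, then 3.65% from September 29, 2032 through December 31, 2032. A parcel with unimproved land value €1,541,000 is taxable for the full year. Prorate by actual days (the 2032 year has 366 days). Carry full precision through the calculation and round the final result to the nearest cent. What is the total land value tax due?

€32,769.41

January 1 – September 28, 2032: 272 days at 1.6% → €1,541,000 × 1.6% × 272/366 = €18,323.5847
September 29 – December 31, 2032: 94 days at 3.65% → €1,541,000 × 3.65% × 94/366 = €14,445.8224
Total = €32,769.4071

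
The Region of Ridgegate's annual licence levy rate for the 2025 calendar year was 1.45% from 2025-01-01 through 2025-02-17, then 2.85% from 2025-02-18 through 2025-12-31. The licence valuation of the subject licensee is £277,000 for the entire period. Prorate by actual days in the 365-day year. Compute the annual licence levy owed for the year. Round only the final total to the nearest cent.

2025-01-01 to 2025-02-17: 48 days at 1.45% → £277,000 × 1.45% × 48/365 = £528.1973
2025-02-18 to 2025-12-31: 317 days at 2.85% → £277,000 × 2.85% × 317/365 = £6,856.3192
Total = £7,384.5164

£7,384.52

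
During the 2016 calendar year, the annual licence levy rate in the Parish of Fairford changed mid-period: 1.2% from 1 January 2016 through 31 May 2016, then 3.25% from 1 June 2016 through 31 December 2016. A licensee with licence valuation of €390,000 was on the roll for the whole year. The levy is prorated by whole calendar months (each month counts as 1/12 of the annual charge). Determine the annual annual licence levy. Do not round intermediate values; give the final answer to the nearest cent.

1 January – 31 May 2016: 5 months at 1.2% → €390,000 × 1.2% × 5/12 = €1,950.0000
1 June – 31 December 2016: 7 months at 3.25% → €390,000 × 3.25% × 7/12 = €7,393.7500
Total = €9,343.7500

€9,343.75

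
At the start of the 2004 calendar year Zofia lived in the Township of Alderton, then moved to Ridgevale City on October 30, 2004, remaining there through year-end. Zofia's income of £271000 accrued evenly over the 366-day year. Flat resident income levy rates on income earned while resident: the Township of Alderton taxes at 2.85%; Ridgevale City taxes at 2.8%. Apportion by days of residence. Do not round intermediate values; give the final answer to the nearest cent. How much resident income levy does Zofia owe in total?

£7700.18

The Township of Alderton, January 1 – October 29, 2004: 303 days → £271000 × 2.85% × 303/366 = £6394.0451
Ridgevale City, October 30 – December 31, 2004: 63 days → £271000 × 2.8% × 63/366 = £1306.1311
Total = £7700.1762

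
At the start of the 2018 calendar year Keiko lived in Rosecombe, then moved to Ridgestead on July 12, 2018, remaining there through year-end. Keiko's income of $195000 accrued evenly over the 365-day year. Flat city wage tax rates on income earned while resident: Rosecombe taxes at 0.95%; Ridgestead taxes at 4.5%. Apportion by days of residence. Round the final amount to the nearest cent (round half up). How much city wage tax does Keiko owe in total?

Rosecombe, January 1 – July 11, 2018: 192 days → $195000 × 0.95% × 192/365 = $974.4658
Ridgestead, July 12 – December 31, 2018: 173 days → $195000 × 4.5% × 173/365 = $4159.1096
Total = $5133.5753

$5133.58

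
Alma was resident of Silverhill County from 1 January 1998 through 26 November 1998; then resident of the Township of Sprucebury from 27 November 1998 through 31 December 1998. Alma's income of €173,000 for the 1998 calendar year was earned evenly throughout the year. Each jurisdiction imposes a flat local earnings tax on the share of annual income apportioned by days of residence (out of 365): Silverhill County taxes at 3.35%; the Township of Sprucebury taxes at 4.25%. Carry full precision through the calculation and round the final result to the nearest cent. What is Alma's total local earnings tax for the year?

Silverhill County, 1 January – 26 November 1998: 330 days → €173,000 × 3.35% × 330/365 = €5,239.7671
The Township of Sprucebury, 27 November – 31 December 1998: 35 days → €173,000 × 4.25% × 35/365 = €705.0342
Total = €5,944.8014

€5,944.80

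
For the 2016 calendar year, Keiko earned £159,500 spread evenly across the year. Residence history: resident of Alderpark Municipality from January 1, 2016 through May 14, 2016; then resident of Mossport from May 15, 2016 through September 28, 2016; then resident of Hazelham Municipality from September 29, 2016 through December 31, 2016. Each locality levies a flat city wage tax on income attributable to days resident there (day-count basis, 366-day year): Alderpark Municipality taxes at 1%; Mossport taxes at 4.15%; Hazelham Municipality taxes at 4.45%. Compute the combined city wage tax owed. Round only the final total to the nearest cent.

Alderpark Municipality, January 1 – May 14, 2016: 135 days → £159,500 × 1% × 135/366 = £588.3197
Mossport, May 15 – September 28, 2016: 137 days → £159,500 × 4.15% × 137/366 = £2,477.6974
Hazelham Municipality, September 29 – December 31, 2016: 94 days → £159,500 × 4.45% × 94/366 = £1,822.9194
Total = £4,888.9365

£4,888.94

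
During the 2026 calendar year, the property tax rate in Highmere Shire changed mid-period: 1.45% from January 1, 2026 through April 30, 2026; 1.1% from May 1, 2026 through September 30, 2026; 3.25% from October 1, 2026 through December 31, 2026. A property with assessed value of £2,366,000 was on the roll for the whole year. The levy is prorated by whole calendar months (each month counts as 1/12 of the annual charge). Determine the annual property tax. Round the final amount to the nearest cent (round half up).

£41,503.58

January 1 – April 30, 2026: 4 months at 1.45% → £2,366,000 × 1.45% × 4/12 = £11,435.6667
May 1 – September 30, 2026: 5 months at 1.1% → £2,366,000 × 1.1% × 5/12 = £10,844.1667
October 1 – December 31, 2026: 3 months at 3.25% → £2,366,000 × 3.25% × 3/12 = £19,223.7500
Total = £41,503.5833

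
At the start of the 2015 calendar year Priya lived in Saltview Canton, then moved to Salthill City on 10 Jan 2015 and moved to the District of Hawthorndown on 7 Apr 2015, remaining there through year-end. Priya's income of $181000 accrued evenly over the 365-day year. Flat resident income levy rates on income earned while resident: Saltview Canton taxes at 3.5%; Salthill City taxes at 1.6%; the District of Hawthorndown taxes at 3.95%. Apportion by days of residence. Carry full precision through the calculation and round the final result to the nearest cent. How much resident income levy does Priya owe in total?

Saltview Canton, 1 Jan – 9 Jan 2015: 9 days → $181000 × 3.5% × 9/365 = $156.2055
Salthill City, 10 Jan – 6 Apr 2015: 87 days → $181000 × 1.6% × 87/365 = $690.2795
The District of Hawthorndown, 7 Apr – 31 Dec 2015: 269 days → $181000 × 3.95% × 269/365 = $5269.0836
Total = $6115.5685

$6115.57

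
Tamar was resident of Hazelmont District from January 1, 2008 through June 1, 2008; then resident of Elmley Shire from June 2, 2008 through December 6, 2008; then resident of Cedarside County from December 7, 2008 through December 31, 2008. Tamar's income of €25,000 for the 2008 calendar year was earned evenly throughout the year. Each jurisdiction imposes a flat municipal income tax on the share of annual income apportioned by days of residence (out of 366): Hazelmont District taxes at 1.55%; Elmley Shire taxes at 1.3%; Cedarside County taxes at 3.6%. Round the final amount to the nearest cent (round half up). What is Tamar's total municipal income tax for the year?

€390.40

Hazelmont District, January 1 – June 1, 2008: 153 days → €25,000 × 1.55% × 153/366 = €161.9877
Elmley Shire, June 2 – December 6, 2008: 188 days → €25,000 × 1.3% × 188/366 = €166.9399
Cedarside County, December 7 – December 31, 2008: 25 days → €25,000 × 3.6% × 25/366 = €61.4754
Total = €390.4030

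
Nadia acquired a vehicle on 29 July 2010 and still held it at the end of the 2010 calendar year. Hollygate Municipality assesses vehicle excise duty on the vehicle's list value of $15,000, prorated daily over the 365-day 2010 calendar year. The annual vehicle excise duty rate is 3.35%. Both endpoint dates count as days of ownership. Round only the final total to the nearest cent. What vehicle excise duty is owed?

$214.77

Days held (29 July – 31 December 2010): 156 out of 365
Tax = $15,000 × 3.35% × 156/365 = $214.7671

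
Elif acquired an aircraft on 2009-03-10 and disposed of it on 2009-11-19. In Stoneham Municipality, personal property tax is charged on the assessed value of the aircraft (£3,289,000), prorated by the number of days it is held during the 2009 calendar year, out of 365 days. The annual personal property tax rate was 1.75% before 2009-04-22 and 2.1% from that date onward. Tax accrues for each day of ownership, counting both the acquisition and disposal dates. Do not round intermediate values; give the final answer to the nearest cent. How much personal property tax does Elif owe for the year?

£46,897.54

2009-03-10 to 2009-04-21: 43 days at 1.75% → £3,289,000 × 1.75% × 43/365 = £6,780.7466
2009-04-22 to 2009-11-19: 212 days at 2.1% → £3,289,000 × 2.1% × 212/365 = £40,116.7890
Total = £46,897.5356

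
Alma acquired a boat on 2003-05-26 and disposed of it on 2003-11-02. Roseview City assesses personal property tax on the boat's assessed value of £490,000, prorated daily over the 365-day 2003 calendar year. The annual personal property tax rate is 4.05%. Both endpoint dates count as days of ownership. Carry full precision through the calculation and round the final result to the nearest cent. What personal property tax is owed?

£8,753.55

Days held (2003-05-26 to 2003-11-02): 161 out of 365
Tax = £490,000 × 4.05% × 161/365 = £8,753.5479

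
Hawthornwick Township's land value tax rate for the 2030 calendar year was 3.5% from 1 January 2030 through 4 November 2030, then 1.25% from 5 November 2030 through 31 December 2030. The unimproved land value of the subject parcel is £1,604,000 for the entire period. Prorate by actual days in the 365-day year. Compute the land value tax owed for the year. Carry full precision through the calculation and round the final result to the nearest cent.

1 January – 4 November 2030: 308 days at 3.5% → £1,604,000 × 3.5% × 308/365 = £47,372.9315
5 November – 31 December 2030: 57 days at 1.25% → £1,604,000 × 1.25% × 57/365 = £3,131.0959
Total = £50,504.0274

£50,504.03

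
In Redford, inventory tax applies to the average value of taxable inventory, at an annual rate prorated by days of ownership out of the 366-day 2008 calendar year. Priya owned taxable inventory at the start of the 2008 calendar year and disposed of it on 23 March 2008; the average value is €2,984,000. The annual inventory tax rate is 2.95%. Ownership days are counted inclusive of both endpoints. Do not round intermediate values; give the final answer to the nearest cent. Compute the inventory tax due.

Days held (1 January – 23 March 2008): 83 out of 366
Tax = €2,984,000 × 2.95% × 83/366 = €19,962.6339

€19,962.63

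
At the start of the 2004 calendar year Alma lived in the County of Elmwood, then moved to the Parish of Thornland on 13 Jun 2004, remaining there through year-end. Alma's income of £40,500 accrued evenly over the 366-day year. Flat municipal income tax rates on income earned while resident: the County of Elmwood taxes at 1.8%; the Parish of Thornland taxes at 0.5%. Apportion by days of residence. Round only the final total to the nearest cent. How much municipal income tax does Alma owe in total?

£438.42

The County of Elmwood, 1 Jan – 12 Jun 2004: 164 days → £40,500 × 1.8% × 164/366 = £326.6557
The Parish of Thornland, 13 Jun – 31 Dec 2004: 202 days → £40,500 × 0.5% × 202/366 = £111.7623
Total = £438.4180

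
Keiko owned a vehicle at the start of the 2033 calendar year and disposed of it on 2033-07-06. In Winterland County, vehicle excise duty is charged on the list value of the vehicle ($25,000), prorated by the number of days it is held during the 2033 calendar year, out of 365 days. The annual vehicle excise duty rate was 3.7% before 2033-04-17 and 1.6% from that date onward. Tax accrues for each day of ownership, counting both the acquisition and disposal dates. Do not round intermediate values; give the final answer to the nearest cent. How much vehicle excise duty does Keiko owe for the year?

2033-01-01 to 2033-04-16: 106 days at 3.7% → $25,000 × 3.7% × 106/365 = $268.6301
2033-04-17 to 2033-07-06: 81 days at 1.6% → $25,000 × 1.6% × 81/365 = $88.7671
Total = $357.3973

$357.40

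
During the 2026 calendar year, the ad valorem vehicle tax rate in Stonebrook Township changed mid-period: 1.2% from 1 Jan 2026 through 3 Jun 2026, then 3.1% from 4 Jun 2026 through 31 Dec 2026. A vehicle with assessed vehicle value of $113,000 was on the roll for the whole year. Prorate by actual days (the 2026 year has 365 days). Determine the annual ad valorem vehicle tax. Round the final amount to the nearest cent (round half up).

$2,597.14

1 Jan – 3 Jun 2026: 154 days at 1.2% → $113,000 × 1.2% × 154/365 = $572.1205
4 Jun – 31 Dec 2026: 211 days at 3.1% → $113,000 × 3.1% × 211/365 = $2,025.0219
Total = $2,597.1425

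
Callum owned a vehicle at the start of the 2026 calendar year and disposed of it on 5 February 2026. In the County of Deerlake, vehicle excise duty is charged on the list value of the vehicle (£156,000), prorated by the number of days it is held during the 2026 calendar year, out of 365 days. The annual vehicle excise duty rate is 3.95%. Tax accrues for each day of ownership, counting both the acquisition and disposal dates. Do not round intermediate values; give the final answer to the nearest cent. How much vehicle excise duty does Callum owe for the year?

Days held (1 January – 5 February 2026): 36 out of 365
Tax = £156,000 × 3.95% × 36/365 = £607.7589

£607.76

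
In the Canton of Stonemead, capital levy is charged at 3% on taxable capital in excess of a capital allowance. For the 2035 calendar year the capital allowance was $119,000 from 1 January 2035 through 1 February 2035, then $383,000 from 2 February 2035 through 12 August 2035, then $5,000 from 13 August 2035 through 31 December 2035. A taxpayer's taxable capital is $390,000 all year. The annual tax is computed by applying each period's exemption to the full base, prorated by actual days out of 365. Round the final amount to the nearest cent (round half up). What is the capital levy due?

$5,285.01

1 January – 1 February 2035: 32 days, exemption $119,000 → ($390,000 − $119,000) × 3% × 32/365 = $712.7671
2 February – 12 August 2035: 192 days, exemption $383,000 → ($390,000 − $383,000) × 3% × 192/365 = $110.4658
13 August – 31 December 2035: 141 days, exemption $5,000 → ($390,000 − $5,000) × 3% × 141/365 = $4,461.7808
Total = $5,285.0137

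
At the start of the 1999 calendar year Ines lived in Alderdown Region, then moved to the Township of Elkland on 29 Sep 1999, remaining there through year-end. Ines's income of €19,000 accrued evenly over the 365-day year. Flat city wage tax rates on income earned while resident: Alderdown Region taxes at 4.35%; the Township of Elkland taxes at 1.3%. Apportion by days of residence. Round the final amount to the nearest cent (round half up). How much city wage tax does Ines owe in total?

€677.26

Alderdown Region, 1 Jan – 28 Sep 1999: 271 days → €19,000 × 4.35% × 271/365 = €613.6479
The Township of Elkland, 29 Sep – 31 Dec 1999: 94 days → €19,000 × 1.3% × 94/365 = €63.6110
Total = €677.2589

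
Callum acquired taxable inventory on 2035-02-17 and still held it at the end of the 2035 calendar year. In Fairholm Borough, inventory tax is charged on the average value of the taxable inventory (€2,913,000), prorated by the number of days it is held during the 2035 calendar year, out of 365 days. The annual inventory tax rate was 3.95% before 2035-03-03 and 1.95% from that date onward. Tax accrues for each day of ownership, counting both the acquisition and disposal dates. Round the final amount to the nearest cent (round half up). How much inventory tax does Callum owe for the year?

2035-02-17 to 2035-03-02: 14 days at 3.95% → €2,913,000 × 3.95% × 14/365 = €4,413.3945
2035-03-03 to 2035-12-31: 304 days at 1.95% → €2,913,000 × 1.95% × 304/365 = €47,310.3123
Total = €51,723.7068

€51,723.71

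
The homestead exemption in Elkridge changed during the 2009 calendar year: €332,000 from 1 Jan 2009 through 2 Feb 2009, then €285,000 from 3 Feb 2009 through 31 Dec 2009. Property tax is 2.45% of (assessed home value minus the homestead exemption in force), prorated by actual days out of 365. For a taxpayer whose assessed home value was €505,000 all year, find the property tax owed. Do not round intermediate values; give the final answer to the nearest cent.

1 Jan – 2 Feb 2009: 33 days, exemption €332,000 → (€505,000 − €332,000) × 2.45% × 33/365 = €383.2068
3 Feb – 31 Dec 2009: 332 days, exemption €285,000 → (€505,000 − €285,000) × 2.45% × 332/365 = €4,902.6849
Total = €5,285.8918

€5,285.89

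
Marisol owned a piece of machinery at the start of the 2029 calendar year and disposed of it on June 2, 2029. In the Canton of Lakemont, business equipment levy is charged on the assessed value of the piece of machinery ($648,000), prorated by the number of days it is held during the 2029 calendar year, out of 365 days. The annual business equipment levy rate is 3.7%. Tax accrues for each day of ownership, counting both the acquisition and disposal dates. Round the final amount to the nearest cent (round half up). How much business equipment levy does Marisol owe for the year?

Days held (January 1 – June 2, 2029): 153 out of 365
Tax = $648,000 × 3.7% × 153/365 = $10,050.2137

$10,050.21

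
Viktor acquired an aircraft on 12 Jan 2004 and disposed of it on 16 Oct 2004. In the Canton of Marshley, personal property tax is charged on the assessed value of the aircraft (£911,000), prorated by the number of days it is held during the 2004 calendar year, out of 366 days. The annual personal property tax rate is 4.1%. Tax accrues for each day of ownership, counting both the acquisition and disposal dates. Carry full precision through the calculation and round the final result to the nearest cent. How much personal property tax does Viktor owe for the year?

Days held (12 Jan – 16 Oct 2004): 279 out of 366
Tax = £911,000 × 4.1% × 279/366 = £28,472.4836

£28,472.48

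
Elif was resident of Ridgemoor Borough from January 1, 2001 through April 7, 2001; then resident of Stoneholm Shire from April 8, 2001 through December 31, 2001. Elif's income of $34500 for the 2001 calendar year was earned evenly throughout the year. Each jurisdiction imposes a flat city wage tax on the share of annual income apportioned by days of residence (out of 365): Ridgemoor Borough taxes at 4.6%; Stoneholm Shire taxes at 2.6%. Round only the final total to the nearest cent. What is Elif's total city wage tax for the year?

Ridgemoor Borough, January 1 – April 7, 2001: 97 days → $34500 × 4.6% × 97/365 = $421.7507
Stoneholm Shire, April 8 – December 31, 2001: 268 days → $34500 × 2.6% × 268/365 = $658.6192
Total = $1080.3699

$1080.37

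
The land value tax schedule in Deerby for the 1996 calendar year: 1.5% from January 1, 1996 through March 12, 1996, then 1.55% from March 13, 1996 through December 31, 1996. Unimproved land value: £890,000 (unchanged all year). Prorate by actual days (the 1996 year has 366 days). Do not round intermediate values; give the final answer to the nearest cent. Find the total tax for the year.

January 1 – March 12, 1996: 72 days at 1.5% → £890,000 × 1.5% × 72/366 = £2,626.2295
March 13 – December 31, 1996: 294 days at 1.55% → £890,000 × 1.55% × 294/366 = £11,081.2295
Total = £13,707.4590

£13,707.46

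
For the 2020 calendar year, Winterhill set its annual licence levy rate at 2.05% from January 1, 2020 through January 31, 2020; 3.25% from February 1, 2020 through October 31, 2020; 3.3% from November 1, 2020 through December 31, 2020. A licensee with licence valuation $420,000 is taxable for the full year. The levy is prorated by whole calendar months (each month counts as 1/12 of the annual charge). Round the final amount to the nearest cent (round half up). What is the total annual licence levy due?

$13,265.00

January 1 – January 31, 2020: 1 month at 2.05% → $420,000 × 2.05% × 1/12 = $717.5000
February 1 – October 31, 2020: 9 months at 3.25% → $420,000 × 3.25% × 9/12 = $10,237.5000
November 1 – December 31, 2020: 2 months at 3.3% → $420,000 × 3.3% × 2/12 = $2,310.0000
Total = $13,265.0000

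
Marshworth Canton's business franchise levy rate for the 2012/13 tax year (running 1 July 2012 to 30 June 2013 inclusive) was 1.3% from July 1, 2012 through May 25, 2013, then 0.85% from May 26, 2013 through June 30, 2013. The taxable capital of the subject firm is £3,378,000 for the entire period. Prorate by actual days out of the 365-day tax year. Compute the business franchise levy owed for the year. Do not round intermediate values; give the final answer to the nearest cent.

£42,414.72

July 1, 2012 – May 25, 2013: 329 days at 1.3% → £3,378,000 × 1.3% × 329/365 = £39,582.7562
May 26 – June 30, 2013: 36 days at 0.85% → £3,378,000 × 0.85% × 36/365 = £2,831.9671
Total = £42,414.7233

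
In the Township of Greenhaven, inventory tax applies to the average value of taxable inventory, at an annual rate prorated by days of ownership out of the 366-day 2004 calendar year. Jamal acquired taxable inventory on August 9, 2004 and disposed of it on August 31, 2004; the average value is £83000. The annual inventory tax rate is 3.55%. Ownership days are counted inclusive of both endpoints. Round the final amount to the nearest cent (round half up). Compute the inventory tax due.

£185.16

Days held (August 9 – August 31, 2004): 23 out of 366
Tax = £83000 × 3.55% × 23/366 = £185.1626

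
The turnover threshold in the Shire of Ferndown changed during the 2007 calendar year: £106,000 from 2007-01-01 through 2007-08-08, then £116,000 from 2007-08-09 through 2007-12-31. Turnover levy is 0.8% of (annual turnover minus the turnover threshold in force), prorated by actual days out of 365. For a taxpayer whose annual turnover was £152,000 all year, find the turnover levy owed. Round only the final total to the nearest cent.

2007-01-01 to 2007-08-08: 220 days, exemption £106,000 → (£152,000 − £106,000) × 0.8% × 220/365 = £221.8082
2007-08-09 to 2007-12-31: 145 days, exemption £116,000 → (£152,000 − £116,000) × 0.8% × 145/365 = £114.4110
Total = £336.2192

£336.22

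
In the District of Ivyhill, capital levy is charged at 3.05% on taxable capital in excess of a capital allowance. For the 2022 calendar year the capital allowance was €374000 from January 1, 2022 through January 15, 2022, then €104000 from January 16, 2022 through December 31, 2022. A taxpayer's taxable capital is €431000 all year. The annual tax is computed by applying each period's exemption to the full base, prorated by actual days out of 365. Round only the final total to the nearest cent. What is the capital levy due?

€9635.08

January 1 – January 15, 2022: 15 days, exemption €374000 → (€431000 − €374000) × 3.05% × 15/365 = €71.4452
January 16 – December 31, 2022: 350 days, exemption €104000 → (€431000 − €104000) × 3.05% × 350/365 = €9563.6301
Total = €9635.0753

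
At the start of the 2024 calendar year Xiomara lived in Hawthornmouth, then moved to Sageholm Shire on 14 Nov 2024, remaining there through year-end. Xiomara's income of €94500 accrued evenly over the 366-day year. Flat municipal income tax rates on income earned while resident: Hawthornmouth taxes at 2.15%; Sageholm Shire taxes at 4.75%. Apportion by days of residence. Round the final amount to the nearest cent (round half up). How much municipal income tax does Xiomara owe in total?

Hawthornmouth, 1 Jan – 13 Nov 2024: 318 days → €94500 × 2.15% × 318/366 = €1765.2910
Sageholm Shire, 14 Nov – 31 Dec 2024: 48 days → €94500 × 4.75% × 48/366 = €588.6885
Total = €2353.9795

€2353.98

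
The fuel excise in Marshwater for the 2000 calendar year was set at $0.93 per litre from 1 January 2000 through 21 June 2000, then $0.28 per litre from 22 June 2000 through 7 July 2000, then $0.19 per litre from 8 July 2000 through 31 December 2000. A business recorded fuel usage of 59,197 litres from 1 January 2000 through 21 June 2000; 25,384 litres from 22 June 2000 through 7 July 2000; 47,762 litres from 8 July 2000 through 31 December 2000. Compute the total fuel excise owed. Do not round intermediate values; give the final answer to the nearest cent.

1 January – 21 June 2000: 59,197 litres at $0.93/litre → $55,053.21
22 June – 7 July 2000: 25,384 litres at $0.28/litre → $7,107.52
8 July – 31 December 2000: 47,762 litres at $0.19/litre → $9,074.78

$71,235.51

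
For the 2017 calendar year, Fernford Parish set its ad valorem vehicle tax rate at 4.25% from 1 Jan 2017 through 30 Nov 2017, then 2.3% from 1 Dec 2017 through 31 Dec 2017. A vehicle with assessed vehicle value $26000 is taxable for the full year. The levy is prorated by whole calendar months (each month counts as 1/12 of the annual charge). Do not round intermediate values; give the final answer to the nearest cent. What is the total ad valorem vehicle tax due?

1 Jan – 30 Nov 2017: 11 months at 4.25% → $26000 × 4.25% × 11/12 = $1012.9167
1 Dec – 31 Dec 2017: 1 month at 2.3% → $26000 × 2.3% × 1/12 = $49.8333
Total = $1062.7500

$1062.75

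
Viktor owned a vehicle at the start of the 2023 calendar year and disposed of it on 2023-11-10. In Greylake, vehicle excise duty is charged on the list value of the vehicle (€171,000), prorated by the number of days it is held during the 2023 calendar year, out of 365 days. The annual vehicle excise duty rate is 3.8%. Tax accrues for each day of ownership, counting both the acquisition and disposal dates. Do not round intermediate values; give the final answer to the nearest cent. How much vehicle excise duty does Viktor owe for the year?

€5,590.06

Days held (2023-01-01 to 2023-11-10): 314 out of 365
Tax = €171,000 × 3.8% × 314/365 = €5,590.0603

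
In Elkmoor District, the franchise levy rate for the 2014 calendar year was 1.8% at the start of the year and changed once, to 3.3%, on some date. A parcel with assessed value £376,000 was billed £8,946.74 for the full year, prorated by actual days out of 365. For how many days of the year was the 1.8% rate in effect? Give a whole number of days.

Let d = days at the first rate; then 365 − d days at the second rate.
£376,000 × [1.8%·d + 3.3%·(365−d)] / 365 = £8,946.74
Solving gives d = 224, so the new rate took effect on 13 Aug 2014.

224 days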